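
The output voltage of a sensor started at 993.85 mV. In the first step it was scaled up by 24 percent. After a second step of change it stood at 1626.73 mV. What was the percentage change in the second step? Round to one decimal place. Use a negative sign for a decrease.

32.0%

After the first step: 993.85 × 1.24 = 1232.374.
Second-step multiplier: 1626.73 ÷ 1232.374 ≈ 1.32.
That is a change of 32.0%.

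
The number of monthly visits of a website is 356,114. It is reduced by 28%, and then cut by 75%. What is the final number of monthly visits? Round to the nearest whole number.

Each change multiplies by a factor: 0.72 × 0.25 = 0.18.
356,114 × 0.18 = 64100.52 ≈ 64,101.

64,101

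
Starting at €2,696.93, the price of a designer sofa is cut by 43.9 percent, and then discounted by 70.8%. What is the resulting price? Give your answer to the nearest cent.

€441.79

Apply the 43.9% decrease: €2,696.93 × 0.561 = €1512.97773.
Apply the 70.8% decrease: €1512.97773 × 0.292 = €441.78949716 ≈ €441.79.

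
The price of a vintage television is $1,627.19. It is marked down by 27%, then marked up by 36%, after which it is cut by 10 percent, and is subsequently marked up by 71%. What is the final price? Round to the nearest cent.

Each change multiplies by a factor: 0.73 × 1.36 × 0.9 × 1.71 = 1.5279192.
$1,627.19 × 1.5279192 = $2486.214843048 ≈ $2,486.21.

$2,486.21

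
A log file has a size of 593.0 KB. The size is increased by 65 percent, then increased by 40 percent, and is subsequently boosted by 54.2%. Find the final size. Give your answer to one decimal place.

Each change multiplies by a factor: 1.65 × 1.4 × 1.542 = 3.56202.
593.0 × 3.56202 = 2112.27786 ≈ 2112.3.

2112.3 KB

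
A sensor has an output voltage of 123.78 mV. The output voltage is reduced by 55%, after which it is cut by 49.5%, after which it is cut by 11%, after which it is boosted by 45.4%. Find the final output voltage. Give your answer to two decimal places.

Each change multiplies by a factor: 0.45 × 0.505 × 0.89 × 1.454 = 0.294075135.
123.78 × 0.294075135 = 36.4006202103 ≈ 36.40.

36.40 mV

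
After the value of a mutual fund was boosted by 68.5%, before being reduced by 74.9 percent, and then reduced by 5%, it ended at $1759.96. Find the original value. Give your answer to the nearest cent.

The overall multiplier applied was 1.685 × 0.251 × 0.95 = 0.40178825.
So the original value was $1759.96 ÷ 0.40178825 ≈ $4380.32.

$4380.32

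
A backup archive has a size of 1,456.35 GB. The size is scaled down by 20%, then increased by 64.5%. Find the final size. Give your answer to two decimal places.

1,916.56 GB

Apply the 20% decrease: 1,456.35 × 0.8 = 1165.08.
64.5% increase: 1165.08 × 1.645 = 1916.5566 ≈ 1,916.56.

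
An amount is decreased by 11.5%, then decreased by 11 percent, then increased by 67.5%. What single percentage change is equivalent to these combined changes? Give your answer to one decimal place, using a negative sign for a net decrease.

The combined multiplier is 0.885 × 0.89 × 1.675 = 1.31931375.
That corresponds to an increase of 31.9%.

31.9%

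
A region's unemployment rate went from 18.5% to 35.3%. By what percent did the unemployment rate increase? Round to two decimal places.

The change is 35.3 − 18.5 = 16.8 percentage points.
Relative to the original 18.5%, that is 16.8 ÷ 18.5 ≈ 90.81%.
So the unemployment rate rose by 90.81%.

90.81%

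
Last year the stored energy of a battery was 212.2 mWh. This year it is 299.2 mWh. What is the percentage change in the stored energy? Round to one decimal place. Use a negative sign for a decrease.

41.0%

Change: 299.2 − 212.2 = 87.0.
Relative to the original: 87.0 ÷ 212.2 ≈ 41.0%.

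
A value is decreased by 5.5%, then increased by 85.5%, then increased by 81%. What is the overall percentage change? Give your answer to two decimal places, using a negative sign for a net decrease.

A 5.5% decrease multiplies by 0.945.
Then an 85.5% increase: 0.945 × 1.855 = 1.752975.
Then an 81% increase: 1.752975 × 1.81 = 3.17288475.
Overall factor 3.17288475, i.e. 217.29%.

217.29%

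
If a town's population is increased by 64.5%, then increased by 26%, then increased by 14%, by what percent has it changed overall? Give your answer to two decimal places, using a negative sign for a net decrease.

136.29%

A 64.5% increase multiplies by 1.645.
Then a 26% increase: 1.645 × 1.26 = 2.0727.
Then a 14% increase: 2.0727 × 1.14 = 2.362878.
Overall factor 2.362878, i.e. 136.29%.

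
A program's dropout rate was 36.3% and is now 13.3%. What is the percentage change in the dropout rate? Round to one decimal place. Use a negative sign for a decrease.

The change is 13.3 − 36.3 = -23.0 percentage points.
Relative to the original 36.3%, that is -23.0 ÷ 36.3 ≈ -63.4%.

-63.4%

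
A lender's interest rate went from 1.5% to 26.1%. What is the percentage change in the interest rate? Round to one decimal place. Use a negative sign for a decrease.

The change is 26.1 − 1.5 = 24.6 percentage points.
Relative to the original 1.5%, that is 24.6 ÷ 1.5 = 1640.0%.

1640.0%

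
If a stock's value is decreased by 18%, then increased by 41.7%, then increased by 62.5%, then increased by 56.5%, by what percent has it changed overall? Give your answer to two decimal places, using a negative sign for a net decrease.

195.50%

The combined multiplier is 0.82 × 1.417 × 1.625 × 1.565 = 2.9549586625.
That corresponds to an increase of 195.50%.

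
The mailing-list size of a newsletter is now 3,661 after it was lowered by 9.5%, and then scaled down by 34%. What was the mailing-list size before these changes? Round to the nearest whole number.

6,129

Undoing the 34% decrease: 3,661 ÷ 0.66 ≈ 5546.969697.
Undoing the 9.5% decrease: 5546.969697 ÷ 0.905 ≈ 6,129.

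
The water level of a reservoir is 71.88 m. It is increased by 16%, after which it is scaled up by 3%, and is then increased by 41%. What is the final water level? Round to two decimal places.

121.09 m

Each change multiplies by a factor: 1.16 × 1.03 × 1.41 = 1.684668.
71.88 × 1.684668 = 121.09393584 ≈ 121.09.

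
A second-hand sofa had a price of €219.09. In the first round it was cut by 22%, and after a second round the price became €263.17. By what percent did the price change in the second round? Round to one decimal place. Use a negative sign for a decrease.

After the first round: €219.09 × 0.78 = €170.8902.
Second-round multiplier: €263.17 ÷ €170.8902 ≈ 1.53999.
That is a change of 54.0%.

54.0%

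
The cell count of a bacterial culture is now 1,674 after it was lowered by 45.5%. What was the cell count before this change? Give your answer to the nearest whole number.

The overall multiplier applied was 0.545.
So the original cell count was 1,674 ÷ 0.545 ≈ 3,072.

3,072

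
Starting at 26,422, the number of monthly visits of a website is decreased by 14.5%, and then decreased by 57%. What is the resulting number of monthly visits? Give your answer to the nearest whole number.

9,714

Each change multiplies by a factor: 0.855 × 0.43 = 0.36765.
26,422 × 0.36765 = 9714.0483 ≈ 9,714.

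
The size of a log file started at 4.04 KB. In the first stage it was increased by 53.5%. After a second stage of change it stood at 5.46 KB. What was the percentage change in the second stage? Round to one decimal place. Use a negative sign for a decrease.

After the first stage: 4.04 × 1.535 = 6.2014.
Second-stage multiplier: 5.46 ÷ 6.2014 ≈ 0.88045.
That is a change of -12.0%.

-12.0%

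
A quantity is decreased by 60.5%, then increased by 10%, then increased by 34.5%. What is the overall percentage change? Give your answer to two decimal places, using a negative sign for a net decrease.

-41.56%

The combined multiplier is 0.395 × 1.1 × 1.345 = 0.5844025.
That corresponds to a decrease of 41.56%.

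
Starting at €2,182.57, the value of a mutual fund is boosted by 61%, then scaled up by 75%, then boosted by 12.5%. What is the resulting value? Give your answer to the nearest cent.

Apply the 61% increase: €2,182.57 × 1.61 = €3513.9377.
Apply the 75% increase: €3513.9377 × 1.75 = €6149.390975.
After the 12.5% increase: €6149.390975 × 1.125 = €6918.064846875 ≈ €6,918.06.

€6,918.06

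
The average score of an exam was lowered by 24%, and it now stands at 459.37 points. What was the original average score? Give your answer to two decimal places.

604.43 points

The overall multiplier applied was 0.76.
So the original average score was 459.37 ÷ 0.76 ≈ 604.43 points.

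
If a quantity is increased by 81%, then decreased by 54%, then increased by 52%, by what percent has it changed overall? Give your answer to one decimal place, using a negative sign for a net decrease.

26.6%

The combined multiplier is 1.81 × 0.46 × 1.52 = 1.265552.
That corresponds to an increase of 26.6%.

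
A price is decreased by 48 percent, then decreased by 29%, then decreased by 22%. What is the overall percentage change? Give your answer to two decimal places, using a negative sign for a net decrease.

A 48% decrease multiplies by 0.52.
Then a 29% decrease: 0.52 × 0.71 = 0.3692.
Then a 22% decrease: 0.3692 × 0.78 = 0.287976.
Overall factor 0.287976, i.e. -71.20%.

-71.20%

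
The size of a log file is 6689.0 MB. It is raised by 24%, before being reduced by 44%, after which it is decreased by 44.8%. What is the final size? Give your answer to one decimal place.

2564.0 MB

Each change multiplies by a factor: 1.24 × 0.56 × 0.552 = 0.3833088.
6689.0 × 0.3833088 = 2563.9525632 ≈ 2564.0.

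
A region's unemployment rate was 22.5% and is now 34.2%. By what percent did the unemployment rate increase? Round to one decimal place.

52.0%

The change is 34.2 − 22.5 = 11.7 percentage points.
Relative to the original 22.5%, that is 11.7 ÷ 22.5 = 52.0%.
So the unemployment rate rose by 52.0%.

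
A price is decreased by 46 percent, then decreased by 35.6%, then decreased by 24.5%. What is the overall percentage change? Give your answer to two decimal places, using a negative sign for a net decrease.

A 46% decrease multiplies by 0.54.
Then a 35.6% decrease: 0.54 × 0.644 = 0.34776.
Then a 24.5% decrease: 0.34776 × 0.755 = 0.2625588.
Overall factor 0.2625588, i.e. -73.74%.

-73.74%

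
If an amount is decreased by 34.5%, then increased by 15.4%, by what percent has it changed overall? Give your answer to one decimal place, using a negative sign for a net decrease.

-24.4%

A 34.5% decrease multiplies by 0.655.
Then a 15.4% increase: 0.655 × 1.154 = 0.75587.
Overall factor 0.75587, i.e. -24.4%.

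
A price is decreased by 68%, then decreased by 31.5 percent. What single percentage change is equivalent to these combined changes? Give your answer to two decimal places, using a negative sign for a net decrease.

The combined multiplier is 0.32 × 0.685 = 0.2192.
That corresponds to a decrease of 78.08%.

-78.08%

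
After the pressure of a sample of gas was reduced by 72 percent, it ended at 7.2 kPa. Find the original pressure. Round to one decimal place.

The overall multiplier applied was 0.28.
So the original pressure was 7.2 ÷ 0.28 ≈ 25.7 kPa.

25.7 kPa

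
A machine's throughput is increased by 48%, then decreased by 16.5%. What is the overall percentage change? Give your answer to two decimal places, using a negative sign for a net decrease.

A 48% increase multiplies by 1.48.
Then a 16.5% decrease: 1.48 × 0.835 = 1.2358.
Overall factor 1.2358, i.e. 23.58%.

23.58%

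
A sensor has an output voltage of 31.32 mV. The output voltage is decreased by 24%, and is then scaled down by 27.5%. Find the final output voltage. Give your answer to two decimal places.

17.26 mV

Apply the 24% decrease: 31.32 × 0.76 = 23.8032.
27.5% decrease: 23.8032 × 0.725 = 17.25732 ≈ 17.26.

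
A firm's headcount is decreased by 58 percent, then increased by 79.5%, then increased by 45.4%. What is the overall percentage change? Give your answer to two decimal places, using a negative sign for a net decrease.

9.62%

A 58% decrease multiplies by 0.42.
Then a 79.5% increase: 0.42 × 1.795 = 0.7539.
Then a 45.4% increase: 0.7539 × 1.454 = 1.0961706.
Overall factor 1.0961706, i.e. 9.62%.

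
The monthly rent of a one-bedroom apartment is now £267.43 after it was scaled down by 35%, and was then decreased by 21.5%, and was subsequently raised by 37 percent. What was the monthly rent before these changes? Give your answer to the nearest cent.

The overall multiplier applied was 0.65 × 0.785 × 1.37 = 0.6990425.
So the original monthly rent was £267.43 ÷ 0.6990425 ≈ £382.57.

£382.57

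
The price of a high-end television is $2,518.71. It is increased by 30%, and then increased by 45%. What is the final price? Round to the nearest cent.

$4,747.77

30% increase: $2,518.71 × 1.3 = $3274.323.
Apply the 45% increase: $3274.323 × 1.45 = $4747.76835 ≈ $4,747.77.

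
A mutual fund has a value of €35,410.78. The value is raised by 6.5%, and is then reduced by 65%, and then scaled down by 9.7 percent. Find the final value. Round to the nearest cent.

Each change multiplies by a factor: 1.065 × 0.35 × 0.903 = 0.33659325.
€35,410.78 × 0.33659325 = €11919.029525235 ≈ €11,919.03.

€11,919.03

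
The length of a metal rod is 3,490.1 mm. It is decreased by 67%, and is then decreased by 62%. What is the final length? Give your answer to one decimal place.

Apply the 67% decrease: 3,490.1 × 0.33 = 1151.733.
After the 62% decrease: 1151.733 × 0.38 = 437.65854 ≈ 437.7.

437.7 mm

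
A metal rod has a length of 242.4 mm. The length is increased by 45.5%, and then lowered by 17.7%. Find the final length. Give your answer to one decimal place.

45.5% increase: 242.4 × 1.455 = 352.692.
After the 17.7% decrease: 352.692 × 0.823 = 290.265516 ≈ 290.3.

290.3 mm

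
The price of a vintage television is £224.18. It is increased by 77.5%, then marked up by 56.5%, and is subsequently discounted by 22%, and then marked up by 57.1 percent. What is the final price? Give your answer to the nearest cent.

Apply the 77.5% increase: £224.18 × 1.775 = £397.9195.
After the 56.5% increase: £397.9195 × 1.565 = £622.7440175.
Apply the 22% decrease: £622.7440175 × 0.78 = £485.74033365.
57.1% increase: £485.74033365 × 1.571 = £763.09806416415 ≈ £763.10.

£763.10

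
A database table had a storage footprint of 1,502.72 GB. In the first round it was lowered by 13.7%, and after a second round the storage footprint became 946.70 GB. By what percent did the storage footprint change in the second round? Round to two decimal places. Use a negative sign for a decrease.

After the first round: 1,502.72 × 0.863 = 1296.84736.
Second-round multiplier: 946.70 ÷ 1296.84736 ≈ 0.730001.
That is a change of -27.00%.

-27.00%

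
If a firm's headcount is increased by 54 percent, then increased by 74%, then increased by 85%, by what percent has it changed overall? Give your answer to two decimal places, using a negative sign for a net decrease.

A 54% increase multiplies by 1.54.
Then a 74% increase: 1.54 × 1.74 = 2.6796.
Then an 85% increase: 2.6796 × 1.85 = 4.95726.
Overall factor 4.95726, i.e. 395.73%.

395.73%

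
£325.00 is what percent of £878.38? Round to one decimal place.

£325.00 ÷ £878.38 ≈ 37.0%.

37.0%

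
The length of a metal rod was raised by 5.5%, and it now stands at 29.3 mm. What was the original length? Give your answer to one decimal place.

27.8 mm

The overall multiplier applied was 1.055.
So the original length was 29.3 ÷ 1.055 ≈ 27.8 mm.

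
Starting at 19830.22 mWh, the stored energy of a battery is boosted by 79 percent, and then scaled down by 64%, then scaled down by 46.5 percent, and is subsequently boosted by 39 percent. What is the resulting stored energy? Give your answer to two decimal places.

Apply the 79% increase: 19830.22 × 1.79 = 35496.0938.
After the 64% decrease: 35496.0938 × 0.36 = 12778.593768.
46.5% decrease: 12778.593768 × 0.535 = 6836.54766588.
Apply the 39% increase: 6836.54766588 × 1.39 = 9502.8012555732 ≈ 9502.80.

9502.80 mWh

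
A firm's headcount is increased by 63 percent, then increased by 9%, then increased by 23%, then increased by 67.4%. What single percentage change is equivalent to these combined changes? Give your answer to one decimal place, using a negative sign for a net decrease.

265.8%

The combined multiplier is 1.63 × 1.09 × 1.23 × 1.674 = 3.658260834.
That corresponds to an increase of 265.8%.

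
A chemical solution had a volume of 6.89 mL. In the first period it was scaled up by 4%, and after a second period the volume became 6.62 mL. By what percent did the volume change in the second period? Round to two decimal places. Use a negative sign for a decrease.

After the first period: 6.89 × 1.04 = 7.1656.
Second-period multiplier: 6.62 ÷ 7.1656 ≈ 0.923858.
That is a change of -7.61%.

-7.61%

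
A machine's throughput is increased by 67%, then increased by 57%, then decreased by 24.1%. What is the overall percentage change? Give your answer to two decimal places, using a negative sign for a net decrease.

The combined multiplier is 1.67 × 1.57 × 0.759 = 1.9900221.
That corresponds to an increase of 99.00%.

99.00%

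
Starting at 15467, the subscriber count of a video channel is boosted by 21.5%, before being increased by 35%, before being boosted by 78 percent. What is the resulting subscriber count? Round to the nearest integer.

Each change multiplies by a factor: 1.215 × 1.35 × 1.78 = 2.919645.
15467 × 2.919645 = 45158.149215 ≈ 45158.

45158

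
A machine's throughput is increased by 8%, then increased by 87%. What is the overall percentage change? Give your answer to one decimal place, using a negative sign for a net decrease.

The combined multiplier is 1.08 × 1.87 = 2.0196.
That corresponds to an increase of 102.0%.

102.0%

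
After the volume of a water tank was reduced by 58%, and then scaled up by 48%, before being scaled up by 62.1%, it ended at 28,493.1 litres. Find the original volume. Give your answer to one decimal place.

The overall multiplier applied was 0.42 × 1.48 × 1.621 = 1.0076136.
So the original volume was 28,493.1 ÷ 1.0076136 ≈ 28,277.8 litres.

28,277.8 litres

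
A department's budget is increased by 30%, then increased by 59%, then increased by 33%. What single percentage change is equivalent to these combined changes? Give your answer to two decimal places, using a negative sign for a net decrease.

174.91%

The combined multiplier is 1.3 × 1.59 × 1.33 = 2.74911.
That corresponds to an increase of 174.91%.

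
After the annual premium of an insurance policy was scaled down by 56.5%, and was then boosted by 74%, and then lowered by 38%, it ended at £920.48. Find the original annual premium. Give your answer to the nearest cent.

£1,961.48

Undoing the 38% decrease: £920.48 ÷ 0.62 ≈ £1484.645161.
Undoing the 74% increase: £1484.645161 ÷ 1.74 ≈ £853.244345.
Undoing the 56.5% decrease: £853.244345 ÷ 0.435 ≈ £1,961.48.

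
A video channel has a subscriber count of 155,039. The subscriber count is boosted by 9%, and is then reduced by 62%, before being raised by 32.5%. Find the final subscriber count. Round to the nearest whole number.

Each change multiplies by a factor: 1.09 × 0.38 × 1.325 = 0.548815.
155,039 × 0.548815 = 85087.728785 ≈ 85,088.

85,088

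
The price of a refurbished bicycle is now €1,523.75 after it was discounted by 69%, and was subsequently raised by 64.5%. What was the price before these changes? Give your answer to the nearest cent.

The overall multiplier applied was 0.31 × 1.645 = 0.50995.
So the original price was €1,523.75 ÷ 0.50995 ≈ €2,988.04.

€2,988.04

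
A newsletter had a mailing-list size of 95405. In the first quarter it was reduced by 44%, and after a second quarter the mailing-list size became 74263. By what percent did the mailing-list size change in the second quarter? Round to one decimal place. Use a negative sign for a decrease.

After the first quarter: 95405 × 0.56 = 53426.8.
Second-quarter multiplier: 74263 ÷ 53426.8 ≈ 1.39.
That is a change of 39.0%.

39.0%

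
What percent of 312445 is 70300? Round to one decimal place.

70300 ÷ 312445 ≈ 22.5%.

22.5%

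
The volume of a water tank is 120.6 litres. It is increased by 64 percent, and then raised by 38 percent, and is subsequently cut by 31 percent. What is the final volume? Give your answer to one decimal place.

Each change multiplies by a factor: 1.64 × 1.38 × 0.69 = 1.561608.
120.6 × 1.561608 = 188.3299248 ≈ 188.3.

188.3 litres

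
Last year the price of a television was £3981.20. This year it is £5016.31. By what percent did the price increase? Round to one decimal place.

Change: £5016.31 − £3981.20 = £1035.11.
Relative to the original: £1035.11 ÷ £3981.20 ≈ 26.0%.
So the price increased by 26.0%.

26.0%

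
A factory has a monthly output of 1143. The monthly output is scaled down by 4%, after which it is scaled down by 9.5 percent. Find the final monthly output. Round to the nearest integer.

993

After the 4% decrease: 1143 × 0.96 = 1097.28.
9.5% decrease: 1097.28 × 0.905 = 993.0384 ≈ 993.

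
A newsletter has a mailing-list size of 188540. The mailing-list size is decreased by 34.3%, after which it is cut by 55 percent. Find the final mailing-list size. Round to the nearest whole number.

Each change multiplies by a factor: 0.657 × 0.45 = 0.29565.
188540 × 0.29565 = 55741.851 ≈ 55742.

55742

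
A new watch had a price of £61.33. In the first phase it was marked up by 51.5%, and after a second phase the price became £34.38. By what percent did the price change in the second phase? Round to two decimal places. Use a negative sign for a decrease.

After the first phase: £61.33 × 1.515 = £92.91495.
Second-phase multiplier: £34.38 ÷ £92.91495 ≈ 0.370016.
That is a change of -63.00%.

-63.00%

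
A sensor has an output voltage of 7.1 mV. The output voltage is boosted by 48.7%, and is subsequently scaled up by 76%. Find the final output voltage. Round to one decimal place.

18.6 mV

Apply the 48.7% increase: 7.1 × 1.487 = 10.5577.
76% increase: 10.5577 × 1.76 = 18.581552 ≈ 18.6.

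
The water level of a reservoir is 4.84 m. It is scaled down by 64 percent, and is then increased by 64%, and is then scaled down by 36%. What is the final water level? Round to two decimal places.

1.83 m

After the 64% decrease: 4.84 × 0.36 = 1.7424.
Apply the 64% increase: 1.7424 × 1.64 = 2.857536.
Apply the 36% decrease: 2.857536 × 0.64 = 1.82882304 ≈ 1.83.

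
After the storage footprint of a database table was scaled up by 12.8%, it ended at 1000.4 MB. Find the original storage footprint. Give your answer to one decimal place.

The overall multiplier applied was 1.128.
So the original storage footprint was 1000.4 ÷ 1.128 ≈ 886.9 MB.

886.9 MB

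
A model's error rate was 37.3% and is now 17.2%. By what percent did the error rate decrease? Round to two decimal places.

53.89%

The change is 17.2 − 37.3 = -20.1 percentage points.
Relative to the original 37.3%, that is -20.1 ÷ 37.3 ≈ -53.89%.
So the error rate fell by 53.89%.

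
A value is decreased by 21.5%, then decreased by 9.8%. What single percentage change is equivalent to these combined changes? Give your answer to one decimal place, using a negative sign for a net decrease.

-29.2%

The combined multiplier is 0.785 × 0.902 = 0.70807.
That corresponds to a decrease of 29.2%.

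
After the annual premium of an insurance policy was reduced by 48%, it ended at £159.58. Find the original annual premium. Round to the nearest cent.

£306.88

The overall multiplier applied was 0.52.
So the original annual premium was £159.58 ÷ 0.52 ≈ £306.88.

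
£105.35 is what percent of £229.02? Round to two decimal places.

£105.35 ÷ £229.02 ≈ 46.00%.

46.00%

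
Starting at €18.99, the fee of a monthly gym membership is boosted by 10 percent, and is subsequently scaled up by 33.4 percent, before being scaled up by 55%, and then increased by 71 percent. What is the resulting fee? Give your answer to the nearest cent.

€73.86

Each change multiplies by a factor: 1.1 × 1.334 × 1.55 × 1.71 = 3.8893437.
€18.99 × 3.8893437 = €73.858636863 ≈ €73.86.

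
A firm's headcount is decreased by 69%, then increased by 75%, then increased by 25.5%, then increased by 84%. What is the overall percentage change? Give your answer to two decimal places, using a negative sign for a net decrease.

A 69% decrease multiplies by 0.31.
Then a 75% increase: 0.31 × 1.75 = 0.5425.
Then a 25.5% increase: 0.5425 × 1.255 = 0.6808375.
Then an 84% increase: 0.6808375 × 1.84 = 1.252741.
Overall factor 1.252741, i.e. 25.27%.

25.27%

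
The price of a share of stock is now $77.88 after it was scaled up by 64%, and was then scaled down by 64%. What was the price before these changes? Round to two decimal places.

Undoing the 64% decrease: $77.88 ÷ 0.36 ≈ $216.333333.
Undoing the 64% increase: $216.333333 ÷ 1.64 ≈ $131.91.

$131.91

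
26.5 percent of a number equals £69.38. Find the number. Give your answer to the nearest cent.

£261.81

£69.38 ÷ 0.265 ≈ £261.81.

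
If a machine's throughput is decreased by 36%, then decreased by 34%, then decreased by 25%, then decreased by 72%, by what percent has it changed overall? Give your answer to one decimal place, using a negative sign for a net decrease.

The combined multiplier is 0.64 × 0.66 × 0.75 × 0.28 = 0.088704.
That corresponds to a decrease of 91.1%.

-91.1%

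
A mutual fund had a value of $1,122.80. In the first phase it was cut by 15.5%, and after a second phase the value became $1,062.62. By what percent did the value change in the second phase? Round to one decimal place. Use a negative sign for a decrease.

After the first phase: $1,122.80 × 0.845 = $948.766.
Second-phase multiplier: $1,062.62 ÷ $948.766 ≈ 1.12.
That is a change of 12.0%.

12.0%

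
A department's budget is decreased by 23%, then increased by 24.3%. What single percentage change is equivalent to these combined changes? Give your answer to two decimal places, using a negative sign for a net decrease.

A 23% decrease multiplies by 0.77.
Then a 24.3% increase: 0.77 × 1.243 = 0.95711.
Overall factor 0.95711, i.e. -4.29%.

-4.29%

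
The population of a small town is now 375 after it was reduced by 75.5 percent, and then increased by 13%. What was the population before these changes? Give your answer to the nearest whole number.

1,355

Undoing the 13% increase: 375 ÷ 1.13 ≈ 331.858407.
Undoing the 75.5% decrease: 331.858407 ÷ 0.245 ≈ 1,355.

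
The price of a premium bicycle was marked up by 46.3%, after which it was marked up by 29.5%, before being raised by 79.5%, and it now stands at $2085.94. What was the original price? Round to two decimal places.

$613.37

The overall multiplier applied was 1.463 × 1.295 × 1.795 = 3.400780075.
So the original price was $2085.94 ÷ 3.400780075 ≈ $613.37.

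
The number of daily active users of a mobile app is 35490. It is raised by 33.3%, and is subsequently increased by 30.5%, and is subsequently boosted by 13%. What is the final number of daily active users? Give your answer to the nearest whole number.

69763

Each change multiplies by a factor: 1.333 × 1.305 × 1.13 = 1.96570845.
35490 × 1.96570845 = 69762.9928905 ≈ 69763.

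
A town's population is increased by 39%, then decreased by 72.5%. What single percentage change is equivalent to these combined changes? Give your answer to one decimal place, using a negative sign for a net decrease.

A 39% increase multiplies by 1.39.
Then a 72.5% decrease: 1.39 × 0.275 = 0.38225.
Overall factor 0.38225, i.e. -61.8%.

-61.8%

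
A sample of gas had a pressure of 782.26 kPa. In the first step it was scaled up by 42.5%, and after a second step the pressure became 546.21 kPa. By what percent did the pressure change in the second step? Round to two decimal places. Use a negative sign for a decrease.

After the first step: 782.26 × 1.425 = 1114.7205.
Second-step multiplier: 546.21 ÷ 1114.7205 ≈ 0.489997.
That is a change of -51.00%.

-51.00%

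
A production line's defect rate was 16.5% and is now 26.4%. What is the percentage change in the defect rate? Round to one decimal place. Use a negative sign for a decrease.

60.0%

The change is 26.4 − 16.5 = 9.9 percentage points.
Relative to the original 16.5%, that is 9.9 ÷ 16.5 = 60.0%.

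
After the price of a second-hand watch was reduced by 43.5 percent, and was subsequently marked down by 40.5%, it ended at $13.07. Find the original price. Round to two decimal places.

$38.88

Undoing the 40.5% decrease: $13.07 ÷ 0.595 ≈ $21.966387.
Undoing the 43.5% decrease: $21.966387 ÷ 0.565 ≈ $38.88.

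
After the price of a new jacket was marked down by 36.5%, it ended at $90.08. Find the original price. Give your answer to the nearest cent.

The overall multiplier applied was 0.635.
So the original price was $90.08 ÷ 0.635 ≈ $141.86.

$141.86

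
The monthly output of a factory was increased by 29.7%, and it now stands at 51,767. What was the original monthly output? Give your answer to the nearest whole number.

39,913

The overall multiplier applied was 1.297.
So the original monthly output was 51,767 ÷ 1.297 ≈ 39,913.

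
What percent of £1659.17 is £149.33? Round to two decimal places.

9.00%

£149.33 ÷ £1659.17 ≈ 9.00%.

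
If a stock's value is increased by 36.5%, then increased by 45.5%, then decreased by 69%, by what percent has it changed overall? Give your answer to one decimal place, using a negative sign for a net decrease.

A 36.5% increase multiplies by 1.365.
Then a 45.5% increase: 1.365 × 1.455 = 1.986075.
Then a 69% decrease: 1.986075 × 0.31 = 0.61568325.
Overall factor 0.61568325, i.e. -38.4%.

-38.4%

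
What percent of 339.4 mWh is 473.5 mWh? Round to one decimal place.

139.5%

473.5 mWh ÷ 339.4 mWh ≈ 139.5%.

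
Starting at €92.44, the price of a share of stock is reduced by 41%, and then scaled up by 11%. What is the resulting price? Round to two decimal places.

41% decrease: €92.44 × 0.59 = €54.5396.
Apply the 11% increase: €54.5396 × 1.11 = €60.538956 ≈ €60.54.

€60.54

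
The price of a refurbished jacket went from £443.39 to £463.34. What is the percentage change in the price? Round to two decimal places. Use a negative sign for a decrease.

4.50%

Change: £463.34 − £443.39 = £19.95.
Relative to the original: £19.95 ÷ £443.39 ≈ 4.50%.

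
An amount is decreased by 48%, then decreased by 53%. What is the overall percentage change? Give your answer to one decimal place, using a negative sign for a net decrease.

-75.6%

The combined multiplier is 0.52 × 0.47 = 0.2444.
That corresponds to a decrease of 75.6%.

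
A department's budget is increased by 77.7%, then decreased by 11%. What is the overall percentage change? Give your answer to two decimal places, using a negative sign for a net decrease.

58.15%

A 77.7% increase multiplies by 1.777.
Then an 11% decrease: 1.777 × 0.89 = 1.58153.
Overall factor 1.58153, i.e. 58.15%.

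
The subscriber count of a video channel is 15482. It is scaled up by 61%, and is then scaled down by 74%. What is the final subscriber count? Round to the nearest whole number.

Apply the 61% increase: 15482 × 1.61 = 24926.02.
After the 74% decrease: 24926.02 × 0.26 = 6480.7652 ≈ 6481.

6481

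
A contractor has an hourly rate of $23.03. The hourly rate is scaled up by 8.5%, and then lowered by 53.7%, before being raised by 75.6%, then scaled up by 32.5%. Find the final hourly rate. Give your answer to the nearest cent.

8.5% increase: $23.03 × 1.085 = $24.98755.
Apply the 53.7% decrease: $24.98755 × 0.463 = $11.56923565.
After the 75.6% increase: $11.56923565 × 1.756 = $20.3155778014.
Apply the 32.5% increase: $20.3155778014 × 1.325 = $26.918140586855 ≈ $26.92.

$26.92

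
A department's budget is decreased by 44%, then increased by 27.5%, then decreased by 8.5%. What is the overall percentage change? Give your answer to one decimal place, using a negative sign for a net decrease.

The combined multiplier is 0.56 × 1.275 × 0.915 = 0.65331.
That corresponds to a decrease of 34.7%.

-34.7%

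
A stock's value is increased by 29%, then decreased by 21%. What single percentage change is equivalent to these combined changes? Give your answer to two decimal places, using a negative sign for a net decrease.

1.91%

The combined multiplier is 1.29 × 0.79 = 1.0191.
That corresponds to an increase of 1.91%.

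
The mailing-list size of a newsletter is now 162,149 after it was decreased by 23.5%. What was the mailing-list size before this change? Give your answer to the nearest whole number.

The overall multiplier applied was 0.765.
So the original mailing-list size was 162,149 ÷ 0.765 ≈ 211,959.

211,959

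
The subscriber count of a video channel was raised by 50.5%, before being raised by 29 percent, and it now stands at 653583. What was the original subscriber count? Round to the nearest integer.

The overall multiplier applied was 1.505 × 1.29 = 1.94145.
So the original subscriber count was 653583 ÷ 1.94145 ≈ 336647.

336647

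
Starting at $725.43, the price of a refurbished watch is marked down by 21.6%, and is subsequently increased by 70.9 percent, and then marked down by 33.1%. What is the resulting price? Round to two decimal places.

Each change multiplies by a factor: 0.784 × 1.709 × 0.669 = 0.896363664.
$725.43 × 0.896363664 = $650.24909277552 ≈ $650.25.

$650.25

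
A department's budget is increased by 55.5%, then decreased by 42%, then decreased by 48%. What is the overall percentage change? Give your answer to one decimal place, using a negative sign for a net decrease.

The combined multiplier is 1.555 × 0.58 × 0.52 = 0.468988.
That corresponds to a decrease of 53.1%.

-53.1%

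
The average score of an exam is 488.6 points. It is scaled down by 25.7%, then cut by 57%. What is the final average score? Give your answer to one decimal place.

156.1 points

Apply the 25.7% decrease: 488.6 × 0.743 = 363.0298.
Apply the 57% decrease: 363.0298 × 0.43 = 156.102814 ≈ 156.1.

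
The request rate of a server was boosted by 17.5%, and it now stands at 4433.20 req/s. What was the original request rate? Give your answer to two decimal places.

The overall multiplier applied was 1.175.
So the original request rate was 4433.20 ÷ 1.175 ≈ 3772.94 req/s.

3772.94 req/s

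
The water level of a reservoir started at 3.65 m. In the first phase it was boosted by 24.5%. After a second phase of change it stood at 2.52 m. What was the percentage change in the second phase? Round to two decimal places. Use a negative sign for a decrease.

-44.55%

After the first phase: 3.65 × 1.245 = 4.54425.
Second-phase multiplier: 2.52 ÷ 4.54425 ≈ 0.554547.
That is a change of -44.55%.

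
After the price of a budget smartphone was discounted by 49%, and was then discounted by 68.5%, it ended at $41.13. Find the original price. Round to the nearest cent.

$256.02

Undoing the 68.5% decrease: $41.13 ÷ 0.315 ≈ $130.571429.
Undoing the 49% decrease: $130.571429 ÷ 0.51 ≈ $256.02.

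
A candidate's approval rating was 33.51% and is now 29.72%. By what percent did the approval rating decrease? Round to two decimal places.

The change is 29.72 − 33.51 = -3.79 percentage points.
Relative to the original 33.51%, that is -3.79 ÷ 33.51 ≈ -11.31%.
So the approval rating fell by 11.31%.

11.31%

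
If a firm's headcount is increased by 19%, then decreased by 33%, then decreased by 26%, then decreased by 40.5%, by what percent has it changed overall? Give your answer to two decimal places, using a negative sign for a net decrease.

-64.89%

A 19% increase multiplies by 1.19.
Then a 33% decrease: 1.19 × 0.67 = 0.7973.
Then a 26% decrease: 0.7973 × 0.74 = 0.590002.
Then a 40.5% decrease: 0.590002 × 0.595 = 0.35105119.
Overall factor 0.35105119, i.e. -64.89%.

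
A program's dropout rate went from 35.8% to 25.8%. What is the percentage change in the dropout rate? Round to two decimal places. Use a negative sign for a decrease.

-27.93%

The change is 25.8 − 35.8 = -10.0 percentage points.
Relative to the original 35.8%, that is -10.0 ÷ 35.8 ≈ -27.93%.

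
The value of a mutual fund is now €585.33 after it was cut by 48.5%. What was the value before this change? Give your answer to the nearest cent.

€1,136.56

The overall multiplier applied was 0.515.
So the original value was €585.33 ÷ 0.515 ≈ €1,136.56.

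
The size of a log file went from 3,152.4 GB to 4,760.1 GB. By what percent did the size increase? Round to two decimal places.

Change: 4,760.1 − 3,152.4 = 1,607.7.
Relative to the original: 1,607.7 ÷ 3,152.4 ≈ 51.00%.
So the size increased by 51.00%.

51.00%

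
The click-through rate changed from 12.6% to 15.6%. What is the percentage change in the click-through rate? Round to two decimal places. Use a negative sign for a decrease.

23.81%

The change is 15.6 − 12.6 = 3.0 percentage points.
Relative to the original 12.6%, that is 3.0 ÷ 12.6 ≈ 23.81%.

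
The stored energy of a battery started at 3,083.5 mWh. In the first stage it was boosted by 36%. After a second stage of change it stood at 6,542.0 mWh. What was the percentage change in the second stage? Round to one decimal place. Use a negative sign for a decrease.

56.0%

After the first stage: 3,083.5 × 1.36 = 4193.56.
Second-stage multiplier: 6,542.0 ÷ 4193.56 ≈ 1.56001.
That is a change of 56.0%.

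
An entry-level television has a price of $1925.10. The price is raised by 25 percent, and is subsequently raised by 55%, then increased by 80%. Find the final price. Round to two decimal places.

Each change multiplies by a factor: 1.25 × 1.55 × 1.8 = 3.4875.
$1925.10 × 3.4875 = $6713.78625 ≈ $6713.79.

$6713.79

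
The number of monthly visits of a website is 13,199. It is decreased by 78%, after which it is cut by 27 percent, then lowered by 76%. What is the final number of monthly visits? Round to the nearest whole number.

After the 78% decrease: 13,199 × 0.22 = 2903.78.
27% decrease: 2903.78 × 0.73 = 2119.7594.
After the 76% decrease: 2119.7594 × 0.24 = 508.742256 ≈ 509.

509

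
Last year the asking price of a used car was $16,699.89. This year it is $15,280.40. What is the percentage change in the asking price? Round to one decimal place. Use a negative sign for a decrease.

Change: $15,280.40 − $16,699.89 = -$1,419.49.
Relative to the original: -$1,419.49 ÷ $16,699.89 ≈ -8.5%.

-8.5%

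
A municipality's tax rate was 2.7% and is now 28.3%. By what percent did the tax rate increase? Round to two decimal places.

948.15%

The change is 28.3 − 2.7 = 25.6 percentage points.
Relative to the original 2.7%, that is 25.6 ÷ 2.7 ≈ 948.15%.
So the tax rate rose by 948.15%.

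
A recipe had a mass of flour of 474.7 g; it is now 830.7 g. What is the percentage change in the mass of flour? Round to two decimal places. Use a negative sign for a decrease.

Change: 830.7 − 474.7 = 356.0.
Relative to the original: 356.0 ÷ 474.7 ≈ 74.99%.

74.99%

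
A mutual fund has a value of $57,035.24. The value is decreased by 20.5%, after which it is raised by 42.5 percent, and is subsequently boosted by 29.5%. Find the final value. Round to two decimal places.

20.5% decrease: $57,035.24 × 0.795 = $45343.0158.
Apply the 42.5% increase: $45343.0158 × 1.425 = $64613.797515.
After the 29.5% increase: $64613.797515 × 1.295 = $83674.867781925 ≈ $83,674.87.

$83,674.87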